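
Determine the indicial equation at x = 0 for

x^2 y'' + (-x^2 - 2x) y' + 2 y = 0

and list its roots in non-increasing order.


Divide by x^2 to reach normal form y'' + P_1(x) y' + P_2(x) y = 0 with P_1(x) = -1 - 2/x and P_2(x) = 2/x^2.
x = 0 is a singular point because the y'-coefficient -1 - 2/x has a pole at x = 0 and the y-coefficient 2/x^2 has a pole at x = 0.
It is a regular singular point because x P_1(x) = p(x) = -x - 2 and x^2 P_2(x) = q(x) = 2 are polynomials, hence analytic at x = 0.
p(0) = -2,  q(0) = 2.
Indicial equation: r(r-1) + p(0) r + q(0) = 0, i.e. r^2 + (p(0) - 1) r + q(0) = 0, i.e. r^2 - 3 r + 2 = 0.
Discriminant: (-3)^2 - 4(2) = 1, so r = (3 ± 1)/2.
Solving: r_1 = 2, r_2 = 1.

indicial: r^2 - 3 r + 2 = 0; roots r_1 = 2, r_2 = 1


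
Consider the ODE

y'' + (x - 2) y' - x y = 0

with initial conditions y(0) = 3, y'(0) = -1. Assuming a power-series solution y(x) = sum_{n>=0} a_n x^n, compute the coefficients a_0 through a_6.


Ansatz: y(x) = sum_{n>=0} a_n x^n, so y'(x) = sum_{n>=1} n a_n x^(n-1) and y''(x) = sum_{n>=2} n(n-1) a_n x^(n-2).
Substitute into P(x) y'' + Q(x) y' + R(x) y = 0 with P(x) = 1, Q(x) = x - 2, R(x) = -x, and match powers of x.
Initial conditions: a_0 = 3, a_1 = -1.
Setting the coefficient of each power of x to zero and solving order by order (substituting the coefficients already found):
  x^0: 2 a_2 - 2 a_1 = 0  ->  2 a_2 = 2 a_1 = -2  ->  a_2 = -1
  x^1: 6 a_3 - 4 a_2 + a_1 - a_0 = 0  ->  6 a_3 = 4 a_2 - a_1 + a_0 = 0  ->  a_3 = 0
  x^2: 12 a_4 - 6 a_3 + 2 a_2 - a_1 = 0  ->  12 a_4 = 6 a_3 - 2 a_2 + a_1 = 1  ->  a_4 = 1/12
  x^3: 20 a_5 - 8 a_4 + 3 a_3 - a_2 = 0  ->  20 a_5 = 8 a_4 - 3 a_3 + a_2 = -1/3  ->  a_5 = -1/60
  x^4: 30 a_6 - 10 a_5 + 4 a_4 - a_3 = 0  ->  30 a_6 = 10 a_5 - 4 a_4 + a_3 = -1/2  ->  a_6 = -1/60
Truncated series: y(x) = 3 - x - x^2 + (1/12) x^4 - (1/60) x^5 - (1/60) x^6 + O(x^7).

a_0 = 3; a_1 = -1; a_2 = -1; a_3 = 0; a_4 = 1/12; a_5 = -1/60; a_6 = -1/60


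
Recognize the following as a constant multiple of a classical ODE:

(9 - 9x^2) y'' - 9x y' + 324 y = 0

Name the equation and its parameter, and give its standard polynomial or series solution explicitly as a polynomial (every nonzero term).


All three coefficients share the factor 9; dividing through by 9 gives  (1 - x^2) y'' - x y' + 36 y = 0.
This matches the Chebyshev equation (1 - x^2) y'' - x y' + n^2 y = 0 (note the -x y' term, not -2x y') with n^2 = 36, so n = 6; the polynomial solution is T_6(x).
With y = sum_k a_k x^k, matching x^k gives (k+2)(k+1) a_{k+2} = (k^2 - n^2) a_k = (k - 6)(k + 6) a_k. The right side vanishes at k = 6, so the series with the parity of 6 terminates at degree 6.
Standard normalization: leading coefficient of T_n is 2^(n-1), so a_6 = 2^5 = 32. Work downward with a_k = (k+1)(k+2) a_{k+2} / ((k - 6)(k + 6)):
  a_4 = (5)(6)(32) / ((4 - 6)(4 + 6)) = 960/(-20) = -48
  a_2 = (3)(4)(-48) / ((2 - 6)(2 + 6)) = -576/(-32) = 18
  a_0 = (1)(2)(18) / ((0 - 6)(0 + 6)) = 36/(-36) = -1
Hence T_6(x) = 32 x^6 - 48 x^4 + 18 x^2 - 1.

T_6(x); series = 32 x^6 - 48 x^4 + 18 x^2 - 1


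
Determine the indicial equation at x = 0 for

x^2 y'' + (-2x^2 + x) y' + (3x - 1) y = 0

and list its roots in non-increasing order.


Divide by x^2 to reach normal form y'' + P_1(x) y' + P_2(x) y = 0 with P_1(x) = -2 + 1/x and P_2(x) = 3/x - 1/x^2.
x = 0 is a singular point because the y'-coefficient -2 + 1/x has a pole at x = 0 and the y-coefficient 3/x - 1/x^2 has a pole at x = 0.
It is a regular singular point because x P_1(x) = p(x) = 1 - 2x and x^2 P_2(x) = q(x) = 3x - 1 are polynomials, hence analytic at x = 0.
p(0) = 1,  q(0) = -1.
Indicial equation: r(r-1) + p(0) r + q(0) = 0, i.e. r^2 + (p(0) - 1) r + q(0) = 0, i.e. r^2 - 1 = 0.
Discriminant: (0)^2 - 4(-1) = 4, so r = (0 ± 2)/2.
Solving: r_1 = 1, r_2 = -1.

indicial: r^2 - 1 = 0; roots r_1 = 1, r_2 = -1


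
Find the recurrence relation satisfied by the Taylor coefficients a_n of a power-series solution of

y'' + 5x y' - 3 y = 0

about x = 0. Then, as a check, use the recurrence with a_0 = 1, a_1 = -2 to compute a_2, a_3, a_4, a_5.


Substitute y = sum_n a_n x^n.
y''(x) has coefficient (n+2)(n+1) a_{n+2} at x^n;
5 x y'(x) has coefficient 5 n a_n at x^n (shift);
-3 y(x) has coefficient -3 a_n at x^n.
Matching x^n: (n+2)(n+1) a_{n+2} + (5n - 3) a_n = 0.
Thus a_{n+2} = (-5n + 3) / ((n+1)(n+2)) * a_n.

Check with a_0 = 1, a_1 = -2 (apply the recurrence for n = 0, 1, 2, 3): a_0 = 1, a_1 = -2, a_2 = 3/2, a_3 = 2/3, a_4 = -7/8, a_5 = -2/5.

a_(n+2) = (-5n + 3) / ((n+1)(n+2)) * a_n; check: a_0 = 1, a_1 = -2, a_2 = 3/2, a_3 = 2/3, a_4 = -7/8, a_5 = -2/5


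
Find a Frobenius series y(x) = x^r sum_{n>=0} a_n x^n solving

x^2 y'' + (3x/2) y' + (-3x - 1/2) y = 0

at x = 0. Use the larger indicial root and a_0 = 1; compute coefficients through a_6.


Write in Frobenius form y'' + (p(x)/x) y' + (q(x)/x^2) y = 0:
  p(x) = 3/2,  q(x) = -3x - 1/2.
Indicial equation: r(r-1) + (3/2) r + (-1/2) = 0 -> roots r_1 = 1/2, r_2 = -1.
Take r = r_1 = 1/2. Let y(x) = x^r sum_{n>=0} a_n x^n with a_0 = 1.
Substitute y = x^r sum a_n x^n and match x^{r+n}. The recurrence is
  D(n) a_n - 3 a_{n-1} = 0,  where D(n) = (r+n)(r+n-1) + (3/2)(r+n) + (-1/2).
  a_n = 3 / D(n) * a_{n-1}.
Since the indicial polynomial factors as (r - r_1)(r - r_2), D(n) = (r_1 + n - r_1)(r_1 + n - r_2) = n(n + 3/2).
Evaluating step by step (a_0 = 1):
  n = 1: D(1) = 1(1 + 3/2) = 5/2; numerator = 3(1) = 3; a_1 = (3)/(5/2) = 6/5
  n = 2: D(2) = 2(2 + 3/2) = 7; numerator = 3(6/5) = 18/5; a_2 = (18/5)/(7) = 18/35
  n = 3: D(3) = 3(3 + 3/2) = 27/2; numerator = 3(18/35) = 54/35; a_3 = (54/35)/(27/2) = 4/35
  n = 4: D(4) = 4(4 + 3/2) = 22; numerator = 3(4/35) = 12/35; a_4 = (12/35)/(22) = 6/385
  n = 5: D(5) = 5(5 + 3/2) = 65/2; numerator = 3(6/385) = 18/385; a_5 = (18/385)/(65/2) = 36/25025
  n = 6: D(6) = 6(6 + 3/2) = 45; numerator = 3(36/25025) = 108/25025; a_6 = (108/25025)/(45) = 12/125125

r = 1/2; a_0 = 1; a_1 = 6/5; a_2 = 18/35; a_3 = 4/35; a_4 = 6/385; a_5 = 36/25025; a_6 = 12/125125


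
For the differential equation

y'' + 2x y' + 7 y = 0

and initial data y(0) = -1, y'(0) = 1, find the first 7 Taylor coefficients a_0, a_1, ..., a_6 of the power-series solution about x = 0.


Ansatz: y(x) = sum_{n>=0} a_n x^n, so y'(x) = sum_{n>=1} n a_n x^(n-1) and y''(x) = sum_{n>=2} n(n-1) a_n x^(n-2).
Substitute into P(x) y'' + Q(x) y' + R(x) y = 0 with P(x) = 1, Q(x) = 2x, R(x) = 7, and match powers of x.
Initial conditions: a_0 = -1, a_1 = 1.
Setting the coefficient of each power of x to zero and solving order by order (substituting the coefficients already found):
  x^0: 2 a_2 + 7 a_0 = 0  ->  2 a_2 = -7 a_0 = 7  ->  a_2 = 7/2
  x^1: 6 a_3 + 9 a_1 = 0  ->  6 a_3 = -9 a_1 = -9  ->  a_3 = -3/2
  x^2: 12 a_4 + 11 a_2 = 0  ->  12 a_4 = -11 a_2 = -77/2  ->  a_4 = -77/24
  x^3: 20 a_5 + 13 a_3 = 0  ->  20 a_5 = -13 a_3 = 39/2  ->  a_5 = 39/40
  x^4: 30 a_6 + 15 a_4 = 0  ->  30 a_6 = -15 a_4 = 385/8  ->  a_6 = 77/48
Truncated series: y(x) = -1 + x + (7/2) x^2 - (3/2) x^3 - (77/24) x^4 + (39/40) x^5 + (77/48) x^6 + O(x^7).

a_0 = -1; a_1 = 1; a_2 = 7/2; a_3 = -3/2; a_4 = -77/24; a_5 = 39/40; a_6 = 77/48


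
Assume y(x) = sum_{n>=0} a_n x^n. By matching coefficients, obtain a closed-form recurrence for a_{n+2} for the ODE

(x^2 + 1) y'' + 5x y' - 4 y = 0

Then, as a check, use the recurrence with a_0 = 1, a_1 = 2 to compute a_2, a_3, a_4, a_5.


Substitute y = sum_n a_n x^n.
(1 + 1 x^2) y'' contributes (n+2)(n+1) a_{n+2} + n(n-1) a_n at x^n.
5 x y'(x) contributes 5 n a_n at x^n.
-4 y(x) contributes -4 a_n at x^n.
Matching x^n: (n+2)(n+1) a_{n+2} + (n(n-1) + 5 n - 4) a_n = 0.
Thus a_{n+2} = (-n(n-1) - 5 n + 4) / ((n+1)(n+2)) * a_n.

Check with a_0 = 1, a_1 = 2 (apply the recurrence for n = 0, 1, 2, 3): a_0 = 1, a_1 = 2, a_2 = 2, a_3 = -1/3, a_4 = -4/3, a_5 = 17/60.

a_(n+2) = (-n(n-1) - 5 n + 4) / ((n+1)(n+2)) * a_n; check: a_0 = 1, a_1 = 2, a_2 = 2, a_3 = -1/3, a_4 = -4/3, a_5 = 17/60


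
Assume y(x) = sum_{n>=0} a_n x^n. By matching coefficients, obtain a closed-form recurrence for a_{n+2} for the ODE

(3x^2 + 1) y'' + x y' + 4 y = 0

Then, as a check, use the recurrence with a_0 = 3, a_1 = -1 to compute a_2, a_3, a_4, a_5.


Substitute y = sum_n a_n x^n.
(1 + 3 x^2) y'' contributes (n+2)(n+1) a_{n+2} + 3 n(n-1) a_n at x^n.
x y'(x) contributes n a_n at x^n.
4 y(x) contributes 4 a_n at x^n.
Matching x^n: (n+2)(n+1) a_{n+2} + (3 n(n-1) + n + 4) a_n = 0.
Thus a_{n+2} = (-3 n(n-1) - n - 4) / ((n+1)(n+2)) * a_n.

Check with a_0 = 3, a_1 = -1 (apply the recurrence for n = 0, 1, 2, 3): a_0 = 3, a_1 = -1, a_2 = -6, a_3 = 5/6, a_4 = 6, a_5 = -25/24.

a_(n+2) = (-3 n(n-1) - n - 4) / ((n+1)(n+2)) * a_n; check: a_0 = 3, a_1 = -1, a_2 = -6, a_3 = 5/6, a_4 = 6, a_5 = -25/24


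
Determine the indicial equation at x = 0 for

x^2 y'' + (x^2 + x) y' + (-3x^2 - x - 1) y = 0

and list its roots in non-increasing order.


Divide by x^2 to reach normal form y'' + P_1(x) y' + P_2(x) y = 0 with P_1(x) = 1 + 1/x and P_2(x) = -3 - 1/x - 1/x^2.
x = 0 is a singular point because the y'-coefficient 1 + 1/x has a pole at x = 0 and the y-coefficient -3 - 1/x - 1/x^2 has a pole at x = 0.
It is a regular singular point because x P_1(x) = p(x) = x + 1 and x^2 P_2(x) = q(x) = -3x^2 - x - 1 are polynomials, hence analytic at x = 0.
p(0) = 1,  q(0) = -1.
Indicial equation: r(r-1) + p(0) r + q(0) = 0, i.e. r^2 + (p(0) - 1) r + q(0) = 0, i.e. r^2 - 1 = 0.
Discriminant: (0)^2 - 4(-1) = 4, so r = (0 ± 2)/2.
Solving: r_1 = 1, r_2 = -1.

indicial: r^2 - 1 = 0; roots r_1 = 1, r_2 = -1


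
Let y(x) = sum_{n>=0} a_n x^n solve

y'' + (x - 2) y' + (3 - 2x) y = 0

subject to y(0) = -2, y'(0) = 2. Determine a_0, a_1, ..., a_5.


Ansatz: y(x) = sum_{n>=0} a_n x^n, so y'(x) = sum_{n>=1} n a_n x^(n-1) and y''(x) = sum_{n>=2} n(n-1) a_n x^(n-2).
Substitute into P(x) y'' + Q(x) y' + R(x) y = 0 with P(x) = 1, Q(x) = x - 2, R(x) = 3 - 2x, and match powers of x.
Initial conditions: a_0 = -2, a_1 = 2.
Setting the coefficient of each power of x to zero and solving order by order (substituting the coefficients already found):
  x^0: 2 a_2 - 2 a_1 + 3 a_0 = 0  ->  2 a_2 = 2 a_1 - 3 a_0 = 10  ->  a_2 = 5
  x^1: 6 a_3 - 4 a_2 + 4 a_1 - 2 a_0 = 0  ->  6 a_3 = 4 a_2 - 4 a_1 + 2 a_0 = 8  ->  a_3 = 4/3
  x^2: 12 a_4 - 6 a_3 + 5 a_2 - 2 a_1 = 0  ->  12 a_4 = 6 a_3 - 5 a_2 + 2 a_1 = -13  ->  a_4 = -13/12
  x^3: 20 a_5 - 8 a_4 + 6 a_3 - 2 a_2 = 0  ->  20 a_5 = 8 a_4 - 6 a_3 + 2 a_2 = -20/3  ->  a_5 = -1/3
Truncated series: y(x) = -2 + 2 x + 5 x^2 + (4/3) x^3 - (13/12) x^4 - (1/3) x^5 + O(x^6).

a_0 = -2; a_1 = 2; a_2 = 5; a_3 = 4/3; a_4 = -13/12; a_5 = -1/3


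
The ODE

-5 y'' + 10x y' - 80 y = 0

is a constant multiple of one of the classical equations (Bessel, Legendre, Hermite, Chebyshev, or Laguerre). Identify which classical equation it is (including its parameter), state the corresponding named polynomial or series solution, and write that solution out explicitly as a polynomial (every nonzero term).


All three coefficients share the factor -5; dividing through by -5 gives  y'' - 2x y' + 16 y = 0.
This matches the Hermite equation y'' - 2x y' + 2n y = 0 with 2n = 16, so n = 8; the polynomial solution is H_8(x).
With y = sum_k a_k x^k, matching x^k gives (k+2)(k+1) a_{k+2} = 2(k - n) a_k = 2(k - 8) a_k. The right side vanishes at k = 8, so the series with the parity of 8 terminates at degree 8.
Standard normalization: leading coefficient of H_n is 2^n, so a_8 = 2^8 = 256. Work downward with a_k = (k+1)(k+2) a_{k+2} / (2(k - n)):
  a_6 = (7)(8)(256) / (2(6 - 8)) = 14336/(-4) = -3584
  a_4 = (5)(6)(-3584) / (2(4 - 8)) = -107520/(-8) = 13440
  a_2 = (3)(4)(13440) / (2(2 - 8)) = 161280/(-12) = -13440
  a_0 = (1)(2)(-13440) / (2(0 - 8)) = -26880/(-16) = 1680
Hence H_8(x) = 256 x^8 - 3584 x^6 + 13440 x^4 - 13440 x^2 + 1680.

H_8(x); series = 256 x^8 - 3584 x^6 + 13440 x^4 - 13440 x^2 + 1680


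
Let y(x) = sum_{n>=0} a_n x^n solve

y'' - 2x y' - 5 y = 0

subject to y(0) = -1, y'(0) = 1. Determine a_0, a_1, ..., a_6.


Ansatz: y(x) = sum_{n>=0} a_n x^n, so y'(x) = sum_{n>=1} n a_n x^(n-1) and y''(x) = sum_{n>=2} n(n-1) a_n x^(n-2).
Substitute into P(x) y'' + Q(x) y' + R(x) y = 0 with P(x) = 1, Q(x) = -2x, R(x) = -5, and match powers of x.
Initial conditions: a_0 = -1, a_1 = 1.
Setting the coefficient of each power of x to zero and solving order by order (substituting the coefficients already found):
  x^0: 2 a_2 - 5 a_0 = 0  ->  2 a_2 = 5 a_0 = -5  ->  a_2 = -5/2
  x^1: 6 a_3 - 7 a_1 = 0  ->  6 a_3 = 7 a_1 = 7  ->  a_3 = 7/6
  x^2: 12 a_4 - 9 a_2 = 0  ->  12 a_4 = 9 a_2 = -45/2  ->  a_4 = -15/8
  x^3: 20 a_5 - 11 a_3 = 0  ->  20 a_5 = 11 a_3 = 77/6  ->  a_5 = 77/120
  x^4: 30 a_6 - 13 a_4 = 0  ->  30 a_6 = 13 a_4 = -195/8  ->  a_6 = -13/16
Truncated series: y(x) = -1 + x - (5/2) x^2 + (7/6) x^3 - (15/8) x^4 + (77/120) x^5 - (13/16) x^6 + O(x^7).

a_0 = -1; a_1 = 1; a_2 = -5/2; a_3 = 7/6; a_4 = -15/8; a_5 = 77/120; a_6 = -13/16


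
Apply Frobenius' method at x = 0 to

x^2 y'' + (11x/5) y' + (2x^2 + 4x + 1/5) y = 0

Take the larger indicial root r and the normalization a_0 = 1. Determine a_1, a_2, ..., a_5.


Write in Frobenius form y'' + (p(x)/x) y' + (q(x)/x^2) y = 0:
  p(x) = 11/5,  q(x) = 2x^2 + 4x + 1/5.
Indicial equation: r(r-1) + (11/5) r + (1/5) = 0 -> roots r_1 = -1/5, r_2 = -1.
Take r = r_1 = -1/5. Let y(x) = x^r sum_{n>=0} a_n x^n with a_0 = 1.
Substitute y = x^r sum a_n x^n and match x^{r+n}. The recurrence is
  D(n) a_n + 4 a_{n-1} + 2 a_{n-2} = 0,  where D(n) = (r+n)(r+n-1) + (11/5)(r+n) + (1/5).
  a_n = [-4 a_{n-1} - 2 a_{n-2}] / D(n).
Since the indicial polynomial factors as (r - r_1)(r - r_2), D(n) = (r_1 + n - r_1)(r_1 + n - r_2) = n(n + 4/5).
Evaluating step by step (a_0 = 1):
  n = 1: D(1) = 1(1 + 4/5) = 9/5; numerator = -4(1) = -4; a_1 = (-4)/(9/5) = -20/9
  n = 2: D(2) = 2(2 + 4/5) = 28/5; numerator = -4(-20/9) - 2(1) = 62/9; a_2 = (62/9)/(28/5) = 155/126
  n = 3: D(3) = 3(3 + 4/5) = 57/5; numerator = -4(155/126) - 2(-20/9) = -10/21; a_3 = (-10/21)/(57/5) = -50/1197
  n = 4: D(4) = 4(4 + 4/5) = 96/5; numerator = -4(-50/1197) - 2(155/126) = -305/133; a_4 = (-305/133)/(96/5) = -1525/12768
  n = 5: D(5) = 5(5 + 4/5) = 29; numerator = -4(-1525/12768) - 2(-50/1197) = 5375/9576; a_5 = (5375/9576)/(29) = 5375/277704

r = -1/5; a_0 = 1; a_1 = -20/9; a_2 = 155/126; a_3 = -50/1197; a_4 = -1525/12768; a_5 = 5375/277704


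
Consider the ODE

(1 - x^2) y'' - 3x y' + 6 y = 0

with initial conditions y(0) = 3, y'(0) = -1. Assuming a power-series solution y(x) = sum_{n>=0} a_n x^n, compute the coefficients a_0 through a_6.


Ansatz: y(x) = sum_{n>=0} a_n x^n, so y'(x) = sum_{n>=1} n a_n x^(n-1) and y''(x) = sum_{n>=2} n(n-1) a_n x^(n-2).
Substitute into P(x) y'' + Q(x) y' + R(x) y = 0 with P(x) = 1 - x^2, Q(x) = -3x, R(x) = 6, and match powers of x.
Initial conditions: a_0 = 3, a_1 = -1.
Setting the coefficient of each power of x to zero and solving order by order (substituting the coefficients already found):
  x^0: 2 a_2 + 6 a_0 = 0  ->  2 a_2 = -6 a_0 = -18  ->  a_2 = -9
  x^1: 6 a_3 + 3 a_1 = 0  ->  6 a_3 = -3 a_1 = 3  ->  a_3 = 1/2
  x^2: 12 a_4 - 2 a_2 = 0  ->  12 a_4 = 2 a_2 = -18  ->  a_4 = -3/2
  x^3: 20 a_5 - 9 a_3 = 0  ->  20 a_5 = 9 a_3 = 9/2  ->  a_5 = 9/40
  x^4: 30 a_6 - 18 a_4 = 0  ->  30 a_6 = 18 a_4 = -27  ->  a_6 = -9/10
Truncated series: y(x) = 3 - x - 9 x^2 + (1/2) x^3 - (3/2) x^4 + (9/40) x^5 - (9/10) x^6 + O(x^7).

a_0 = 3; a_1 = -1; a_2 = -9; a_3 = 1/2; a_4 = -3/2; a_5 = 9/40; a_6 = -9/10


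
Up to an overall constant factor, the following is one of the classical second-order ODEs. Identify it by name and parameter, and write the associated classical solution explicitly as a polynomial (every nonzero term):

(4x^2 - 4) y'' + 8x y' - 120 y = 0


All three coefficients share the factor -4; dividing through by -4 gives  (1 - x^2) y'' - 2x y' + 30 y = 0.
This matches the Legendre equation (1 - x^2) y'' - 2x y' + n(n+1) y = 0 (note the -2x y' term) with n(n+1) = 30, so n = 5; the polynomial solution is P_5(x).
With y = sum_k a_k x^k, matching x^k gives (k+2)(k+1) a_{k+2} = [k(k+1) - n(n+1)] a_k = (k - 5)(k + 6) a_k. The right side vanishes at k = 5, so the series with the parity of 5 terminates at degree 5.
Standard normalization (P_n(1) = 1): leading coefficient (2n)!/(2^n (n!)^2) = 3628800/(32*14400) = 63/8, so a_5 = 63/8. Work downward with a_k = (k+1)(k+2) a_{k+2} / ((k - 5)(k + 6)):
  a_3 = (4)(5)(63/8) / ((3 - 5)(3 + 6)) = (315/2)/(-18) = -35/4
  a_1 = (2)(3)(-35/4) / ((1 - 5)(1 + 6)) = (-105/2)/(-28) = 15/8
Hence P_5(x) = 63 x^5/8 - 35 x^3/4 + 15 x/8.

P_5(x); series = 63 x^5/8 - 35 x^3/4 + 15 x/8


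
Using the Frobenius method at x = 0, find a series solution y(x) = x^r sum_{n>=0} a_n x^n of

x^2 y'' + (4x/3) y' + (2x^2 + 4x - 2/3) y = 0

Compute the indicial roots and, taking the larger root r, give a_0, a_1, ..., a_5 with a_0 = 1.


Write in Frobenius form y'' + (p(x)/x) y' + (q(x)/x^2) y = 0:
  p(x) = 4/3,  q(x) = 2x^2 + 4x - 2/3.
Indicial equation: r(r-1) + (4/3) r + (-2/3) = 0 -> roots r_1 = 2/3, r_2 = -1.
Take r = r_1 = 2/3. Let y(x) = x^r sum_{n>=0} a_n x^n with a_0 = 1.
Substitute y = x^r sum a_n x^n and match x^{r+n}. The recurrence is
  D(n) a_n + 4 a_{n-1} + 2 a_{n-2} = 0,  where D(n) = (r+n)(r+n-1) + (4/3)(r+n) + (-2/3).
  a_n = [-4 a_{n-1} - 2 a_{n-2}] / D(n).
Since the indicial polynomial factors as (r - r_1)(r - r_2), D(n) = (r_1 + n - r_1)(r_1 + n - r_2) = n(n + 5/3).
Evaluating step by step (a_0 = 1):
  n = 1: D(1) = 1(1 + 5/3) = 8/3; numerator = -4(1) = -4; a_1 = (-4)/(8/3) = -3/2
  n = 2: D(2) = 2(2 + 5/3) = 22/3; numerator = -4(-3/2) - 2(1) = 4; a_2 = (4)/(22/3) = 6/11
  n = 3: D(3) = 3(3 + 5/3) = 14; numerator = -4(6/11) - 2(-3/2) = 9/11; a_3 = (9/11)/(14) = 9/154
  n = 4: D(4) = 4(4 + 5/3) = 68/3; numerator = -4(9/154) - 2(6/11) = -102/77; a_4 = (-102/77)/(68/3) = -9/154
  n = 5: D(5) = 5(5 + 5/3) = 100/3; numerator = -4(-9/154) - 2(9/154) = 9/77; a_5 = (9/77)/(100/3) = 27/7700

r = 2/3; a_0 = 1; a_1 = -3/2; a_2 = 6/11; a_3 = 9/154; a_4 = -9/154; a_5 = 27/7700


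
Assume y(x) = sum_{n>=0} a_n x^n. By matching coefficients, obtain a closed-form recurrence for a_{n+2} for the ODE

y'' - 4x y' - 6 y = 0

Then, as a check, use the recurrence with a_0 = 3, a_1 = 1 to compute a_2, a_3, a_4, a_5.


Substitute y = sum_n a_n x^n.
y''(x) has coefficient (n+2)(n+1) a_{n+2} at x^n;
-4 x y'(x) has coefficient -4 n a_n at x^n (shift);
-6 y(x) has coefficient -6 a_n at x^n.
Matching x^n: (n+2)(n+1) a_{n+2} + (-4n - 6) a_n = 0.
Thus a_{n+2} = (4n + 6) / ((n+1)(n+2)) * a_n.

Check with a_0 = 3, a_1 = 1 (apply the recurrence for n = 0, 1, 2, 3): a_0 = 3, a_1 = 1, a_2 = 9, a_3 = 5/3, a_4 = 21/2, a_5 = 3/2.

a_(n+2) = (4n + 6) / ((n+1)(n+2)) * a_n; check: a_0 = 3, a_1 = 1, a_2 = 9, a_3 = 5/3, a_4 = 21/2, a_5 = 3/2


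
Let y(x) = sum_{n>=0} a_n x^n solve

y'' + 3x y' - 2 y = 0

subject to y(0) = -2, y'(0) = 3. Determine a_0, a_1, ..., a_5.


Ansatz: y(x) = sum_{n>=0} a_n x^n, so y'(x) = sum_{n>=1} n a_n x^(n-1) and y''(x) = sum_{n>=2} n(n-1) a_n x^(n-2).
Substitute into P(x) y'' + Q(x) y' + R(x) y = 0 with P(x) = 1, Q(x) = 3x, R(x) = -2, and match powers of x.
Initial conditions: a_0 = -2, a_1 = 3.
Setting the coefficient of each power of x to zero and solving order by order (substituting the coefficients already found):
  x^0: 2 a_2 - 2 a_0 = 0  ->  2 a_2 = 2 a_0 = -4  ->  a_2 = -2
  x^1: 6 a_3 + a_1 = 0  ->  6 a_3 = -a_1 = -3  ->  a_3 = -1/2
  x^2: 12 a_4 + 4 a_2 = 0  ->  12 a_4 = -4 a_2 = 8  ->  a_4 = 2/3
  x^3: 20 a_5 + 7 a_3 = 0  ->  20 a_5 = -7 a_3 = 7/2  ->  a_5 = 7/40
Truncated series: y(x) = -2 + 3 x - 2 x^2 - (1/2) x^3 + (2/3) x^4 + (7/40) x^5 + O(x^6).

a_0 = -2; a_1 = 3; a_2 = -2; a_3 = -1/2; a_4 = 2/3; a_5 = 7/40


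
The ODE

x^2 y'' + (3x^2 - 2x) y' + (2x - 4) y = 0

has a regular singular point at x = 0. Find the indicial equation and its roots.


Divide by x^2 to reach normal form y'' + P_1(x) y' + P_2(x) y = 0 with P_1(x) = 3 - 2/x and P_2(x) = 2/x - 4/x^2.
x = 0 is a singular point because the y'-coefficient 3 - 2/x has a pole at x = 0 and the y-coefficient 2/x - 4/x^2 has a pole at x = 0.
It is a regular singular point because x P_1(x) = p(x) = 3x - 2 and x^2 P_2(x) = q(x) = 2x - 4 are polynomials, hence analytic at x = 0.
p(0) = -2,  q(0) = -4.
Indicial equation: r(r-1) + p(0) r + q(0) = 0, i.e. r^2 + (p(0) - 1) r + q(0) = 0, i.e. r^2 - 3 r - 4 = 0.
Discriminant: (-3)^2 - 4(-4) = 25, so r = (3 ± 5)/2.
Solving: r_1 = 4, r_2 = -1.

indicial: r^2 - 3 r - 4 = 0; roots r_1 = 4, r_2 = -1


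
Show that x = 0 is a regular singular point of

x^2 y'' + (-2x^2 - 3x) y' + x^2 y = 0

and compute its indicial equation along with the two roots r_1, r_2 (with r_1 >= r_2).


Divide by x^2 to reach normal form y'' + P_1(x) y' + P_2(x) y = 0 with P_1(x) = -2 - 3/x and P_2(x) = 1.
x = 0 is a singular point because the y'-coefficient -2 - 3/x has a pole at x = 0.
It is a regular singular point because x P_1(x) = p(x) = -2x - 3 and x^2 P_2(x) = q(x) = x^2 are polynomials, hence analytic at x = 0.
p(0) = -3,  q(0) = 0.
Indicial equation: r(r-1) + p(0) r + q(0) = 0, i.e. r^2 + (p(0) - 1) r + q(0) = 0, i.e. r^2 - 4 r = 0.
Discriminant: (-4)^2 - 4(0) = 16, so r = (4 ± 4)/2.
Solving: r_1 = 4, r_2 = 0.

indicial: r^2 - 4 r = 0; roots r_1 = 4, r_2 = 0


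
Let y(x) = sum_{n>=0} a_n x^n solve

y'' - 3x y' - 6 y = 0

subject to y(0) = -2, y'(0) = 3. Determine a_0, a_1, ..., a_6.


Ansatz: y(x) = sum_{n>=0} a_n x^n, so y'(x) = sum_{n>=1} n a_n x^(n-1) and y''(x) = sum_{n>=2} n(n-1) a_n x^(n-2).
Substitute into P(x) y'' + Q(x) y' + R(x) y = 0 with P(x) = 1, Q(x) = -3x, R(x) = -6, and match powers of x.
Initial conditions: a_0 = -2, a_1 = 3.
Setting the coefficient of each power of x to zero and solving order by order (substituting the coefficients already found):
  x^0: 2 a_2 - 6 a_0 = 0  ->  2 a_2 = 6 a_0 = -12  ->  a_2 = -6
  x^1: 6 a_3 - 9 a_1 = 0  ->  6 a_3 = 9 a_1 = 27  ->  a_3 = 9/2
  x^2: 12 a_4 - 12 a_2 = 0  ->  12 a_4 = 12 a_2 = -72  ->  a_4 = -6
  x^3: 20 a_5 - 15 a_3 = 0  ->  20 a_5 = 15 a_3 = 135/2  ->  a_5 = 27/8
  x^4: 30 a_6 - 18 a_4 = 0  ->  30 a_6 = 18 a_4 = -108  ->  a_6 = -18/5
Truncated series: y(x) = -2 + 3 x - 6 x^2 + (9/2) x^3 - 6 x^4 + (27/8) x^5 - (18/5) x^6 + O(x^7).

a_0 = -2; a_1 = 3; a_2 = -6; a_3 = 9/2; a_4 = -6; a_5 = 27/8; a_6 = -18/5


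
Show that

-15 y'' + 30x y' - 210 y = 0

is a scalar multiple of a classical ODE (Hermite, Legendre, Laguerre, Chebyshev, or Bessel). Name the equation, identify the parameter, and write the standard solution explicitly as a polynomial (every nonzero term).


All three coefficients share the factor -15; dividing through by -15 gives  y'' - 2x y' + 14 y = 0.
This matches the Hermite equation y'' - 2x y' + 2n y = 0 with 2n = 14, so n = 7; the polynomial solution is H_7(x).
With y = sum_k a_k x^k, matching x^k gives (k+2)(k+1) a_{k+2} = 2(k - n) a_k = 2(k - 7) a_k. The right side vanishes at k = 7, so the series with the parity of 7 terminates at degree 7.
Standard normalization: leading coefficient of H_n is 2^n, so a_7 = 2^7 = 128. Work downward with a_k = (k+1)(k+2) a_{k+2} / (2(k - n)):
  a_5 = (6)(7)(128) / (2(5 - 7)) = 5376/(-4) = -1344
  a_3 = (4)(5)(-1344) / (2(3 - 7)) = -26880/(-8) = 3360
  a_1 = (2)(3)(3360) / (2(1 - 7)) = 20160/(-12) = -1680
Hence H_7(x) = 128 x^7 - 1344 x^5 + 3360 x^3 - 1680 x.

H_7(x); series = 128 x^7 - 1344 x^5 + 3360 x^3 - 1680 x


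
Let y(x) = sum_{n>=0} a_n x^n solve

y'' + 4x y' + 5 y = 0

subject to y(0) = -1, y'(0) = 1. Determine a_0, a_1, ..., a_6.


Ansatz: y(x) = sum_{n>=0} a_n x^n, so y'(x) = sum_{n>=1} n a_n x^(n-1) and y''(x) = sum_{n>=2} n(n-1) a_n x^(n-2).
Substitute into P(x) y'' + Q(x) y' + R(x) y = 0 with P(x) = 1, Q(x) = 4x, R(x) = 5, and match powers of x.
Initial conditions: a_0 = -1, a_1 = 1.
Setting the coefficient of each power of x to zero and solving order by order (substituting the coefficients already found):
  x^0: 2 a_2 + 5 a_0 = 0  ->  2 a_2 = -5 a_0 = 5  ->  a_2 = 5/2
  x^1: 6 a_3 + 9 a_1 = 0  ->  6 a_3 = -9 a_1 = -9  ->  a_3 = -3/2
  x^2: 12 a_4 + 13 a_2 = 0  ->  12 a_4 = -13 a_2 = -65/2  ->  a_4 = -65/24
  x^3: 20 a_5 + 17 a_3 = 0  ->  20 a_5 = -17 a_3 = 51/2  ->  a_5 = 51/40
  x^4: 30 a_6 + 21 a_4 = 0  ->  30 a_6 = -21 a_4 = 455/8  ->  a_6 = 91/48
Truncated series: y(x) = -1 + x + (5/2) x^2 - (3/2) x^3 - (65/24) x^4 + (51/40) x^5 + (91/48) x^6 + O(x^7).

a_0 = -1; a_1 = 1; a_2 = 5/2; a_3 = -3/2; a_4 = -65/24; a_5 = 51/40; a_6 = 91/48


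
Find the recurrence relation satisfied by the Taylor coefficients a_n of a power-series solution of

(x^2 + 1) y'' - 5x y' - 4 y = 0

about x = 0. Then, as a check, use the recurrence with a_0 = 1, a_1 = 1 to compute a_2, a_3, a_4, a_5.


Substitute y = sum_n a_n x^n.
(1 + 1 x^2) y'' contributes (n+2)(n+1) a_{n+2} + n(n-1) a_n at x^n.
-5 x y'(x) contributes -5 n a_n at x^n.
-4 y(x) contributes -4 a_n at x^n.
Matching x^n: (n+2)(n+1) a_{n+2} + (n(n-1) - 5 n - 4) a_n = 0.
Thus a_{n+2} = (-n(n-1) + 5 n + 4) / ((n+1)(n+2)) * a_n.

Check with a_0 = 1, a_1 = 1 (apply the recurrence for n = 0, 1, 2, 3): a_0 = 1, a_1 = 1, a_2 = 2, a_3 = 3/2, a_4 = 2, a_5 = 39/40.

a_(n+2) = (-n(n-1) + 5 n + 4) / ((n+1)(n+2)) * a_n; check: a_0 = 1, a_1 = 1, a_2 = 2, a_3 = 3/2, a_4 = 2, a_5 = 39/40


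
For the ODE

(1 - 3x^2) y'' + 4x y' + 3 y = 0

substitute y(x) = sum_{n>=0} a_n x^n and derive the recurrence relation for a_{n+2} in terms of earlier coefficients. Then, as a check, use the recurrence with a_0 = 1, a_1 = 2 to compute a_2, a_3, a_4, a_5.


Substitute y = sum_n a_n x^n.
(1 - 3 x^2) y'' contributes (n+2)(n+1) a_{n+2} - 3 n(n-1) a_n at x^n.
4 x y'(x) contributes 4 n a_n at x^n.
3 y(x) contributes 3 a_n at x^n.
Matching x^n: (n+2)(n+1) a_{n+2} + (-3 n(n-1) + 4 n + 3) a_n = 0.
Thus a_{n+2} = (3 n(n-1) - 4 n - 3) / ((n+1)(n+2)) * a_n.

Check with a_0 = 1, a_1 = 2 (apply the recurrence for n = 0, 1, 2, 3): a_0 = 1, a_1 = 2, a_2 = -3/2, a_3 = -7/3, a_4 = 5/8, a_5 = -7/20.

a_(n+2) = (3 n(n-1) - 4 n - 3) / ((n+1)(n+2)) * a_n; check: a_0 = 1, a_1 = 2, a_2 = -3/2, a_3 = -7/3, a_4 = 5/8, a_5 = -7/20


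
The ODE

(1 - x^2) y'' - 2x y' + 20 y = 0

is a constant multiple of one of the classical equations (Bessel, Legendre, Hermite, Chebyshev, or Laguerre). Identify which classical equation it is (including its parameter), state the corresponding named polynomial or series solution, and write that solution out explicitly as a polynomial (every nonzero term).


The equation is already in a standard form:  (1 - x^2) y'' - 2x y' + 20 y = 0.
This matches the Legendre equation (1 - x^2) y'' - 2x y' + n(n+1) y = 0 (note the -2x y' term) with n(n+1) = 20, so n = 4; the polynomial solution is P_4(x).
With y = sum_k a_k x^k, matching x^k gives (k+2)(k+1) a_{k+2} = [k(k+1) - n(n+1)] a_k = (k - 4)(k + 5) a_k. The right side vanishes at k = 4, so the series with the parity of 4 terminates at degree 4.
Standard normalization (P_n(1) = 1): leading coefficient (2n)!/(2^n (n!)^2) = 40320/(16*576) = 35/8, so a_4 = 35/8. Work downward with a_k = (k+1)(k+2) a_{k+2} / ((k - 4)(k + 5)):
  a_2 = (3)(4)(35/8) / ((2 - 4)(2 + 5)) = (105/2)/(-14) = -15/4
  a_0 = (1)(2)(-15/4) / ((0 - 4)(0 + 5)) = (-15/2)/(-20) = 3/8
Hence P_4(x) = 35 x^4/8 - 15 x^2/4 + 3/8.

P_4(x); series = 35 x^4/8 - 15 x^2/4 + 3/8


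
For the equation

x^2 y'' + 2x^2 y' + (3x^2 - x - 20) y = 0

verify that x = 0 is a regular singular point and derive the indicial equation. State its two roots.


Divide by x^2 to reach normal form y'' + P_1(x) y' + P_2(x) y = 0 with P_1(x) = 2 and P_2(x) = 3 - 1/x - 20/x^2.
x = 0 is a singular point because the y-coefficient 3 - 1/x - 20/x^2 has a pole at x = 0.
It is a regular singular point because x P_1(x) = p(x) = 2x and x^2 P_2(x) = q(x) = 3x^2 - x - 20 are polynomials, hence analytic at x = 0.
p(0) = 0,  q(0) = -20.
Indicial equation: r(r-1) + p(0) r + q(0) = 0, i.e. r^2 + (p(0) - 1) r + q(0) = 0, i.e. r^2 - 1 r - 20 = 0.
Discriminant: (-1)^2 - 4(-20) = 81, so r = (1 ± 9)/2.
Solving: r_1 = 5, r_2 = -4.

indicial: r^2 - 1 r - 20 = 0; roots r_1 = 5, r_2 = -4


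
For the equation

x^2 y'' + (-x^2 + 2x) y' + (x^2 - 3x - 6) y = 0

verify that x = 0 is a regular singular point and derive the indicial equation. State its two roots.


Divide by x^2 to reach normal form y'' + P_1(x) y' + P_2(x) y = 0 with P_1(x) = -1 + 2/x and P_2(x) = 1 - 3/x - 6/x^2.
x = 0 is a singular point because the y'-coefficient -1 + 2/x has a pole at x = 0 and the y-coefficient 1 - 3/x - 6/x^2 has a pole at x = 0.
It is a regular singular point because x P_1(x) = p(x) = 2 - x and x^2 P_2(x) = q(x) = x^2 - 3x - 6 are polynomials, hence analytic at x = 0.
p(0) = 2,  q(0) = -6.
Indicial equation: r(r-1) + p(0) r + q(0) = 0, i.e. r^2 + (p(0) - 1) r + q(0) = 0, i.e. r^2 + 1 r - 6 = 0.
Discriminant: (1)^2 - 4(-6) = 25, so r = (-1 ± 5)/2.
Solving: r_1 = 2, r_2 = -3.

indicial: r^2 + 1 r - 6 = 0; roots r_1 = 2, r_2 = -3


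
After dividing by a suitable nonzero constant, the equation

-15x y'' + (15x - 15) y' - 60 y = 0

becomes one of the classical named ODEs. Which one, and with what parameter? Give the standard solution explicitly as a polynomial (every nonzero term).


All three coefficients share the factor -15; dividing through by -15 gives  x y'' + (1 - x) y' + 4 y = 0.
This matches the Laguerre equation x y'' + (1 - x) y' + n y = 0 with n = 4; the polynomial solution is L_4(x).
With y = sum_k a_k x^k, matching x^k gives (k+1)k a_{k+1} + (k+1) a_{k+1} - k a_k + n a_k = 0, i.e. (k+1)^2 a_{k+1} = (k - n) a_k = (k - 4) a_k. The right side vanishes at k = 4, so the series terminates at degree 4.
Standard normalization L_n(0) = 1 gives a_0 = 1. Work upward with a_{k+1} = (k - 4) a_k / (k+1)^2:
  a_1 = (0 - 4)(1) / 1^2 = -4/1 = -4
  a_2 = (1 - 4)(-4) / 2^2 = 12/4 = 3
  a_3 = (2 - 4)(3) / 3^2 = -6/9 = -2/3
  a_4 = (3 - 4)(-2/3) / 4^2 = (2/3)/16 = 1/24
Hence L_4(x) = x^4/24 - 2 x^3/3 + 3 x^2 - 4 x + 1.

L_4(x); series = x^4/24 - 2 x^3/3 + 3 x^2 - 4 x + 1


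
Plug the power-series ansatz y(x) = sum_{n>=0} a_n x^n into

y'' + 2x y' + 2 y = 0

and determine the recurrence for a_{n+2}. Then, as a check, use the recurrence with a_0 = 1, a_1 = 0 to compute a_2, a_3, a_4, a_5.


Substitute y = sum_n a_n x^n.
y''(x) has coefficient (n+2)(n+1) a_{n+2} at x^n;
2 x y'(x) has coefficient 2 n a_n at x^n (shift);
2 y(x) has coefficient 2 a_n at x^n.
Matching x^n: (n+2)(n+1) a_{n+2} + (2n + 2) a_n = 0.
Thus a_{n+2} = (-2n - 2) / ((n+1)(n+2)) * a_n.

Check with a_0 = 1, a_1 = 0 (apply the recurrence for n = 0, 1, 2, 3): a_0 = 1, a_1 = 0, a_2 = -1, a_3 = 0, a_4 = 1/2, a_5 = 0.

a_(n+2) = (-2n - 2) / ((n+1)(n+2)) * a_n; check: a_0 = 1, a_1 = 0, a_2 = -1, a_3 = 0, a_4 = 1/2, a_5 = 0


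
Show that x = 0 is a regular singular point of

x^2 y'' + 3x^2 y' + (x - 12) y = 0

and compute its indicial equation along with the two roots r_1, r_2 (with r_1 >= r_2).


Divide by x^2 to reach normal form y'' + P_1(x) y' + P_2(x) y = 0 with P_1(x) = 3 and P_2(x) = 1/x - 12/x^2.
x = 0 is a singular point because the y-coefficient 1/x - 12/x^2 has a pole at x = 0.
It is a regular singular point because x P_1(x) = p(x) = 3x and x^2 P_2(x) = q(x) = x - 12 are polynomials, hence analytic at x = 0.
p(0) = 0,  q(0) = -12.
Indicial equation: r(r-1) + p(0) r + q(0) = 0, i.e. r^2 + (p(0) - 1) r + q(0) = 0, i.e. r^2 - 1 r - 12 = 0.
Discriminant: (-1)^2 - 4(-12) = 49, so r = (1 ± 7)/2.
Solving: r_1 = 4, r_2 = -3.

indicial: r^2 - 1 r - 12 = 0; roots r_1 = 4, r_2 = -3


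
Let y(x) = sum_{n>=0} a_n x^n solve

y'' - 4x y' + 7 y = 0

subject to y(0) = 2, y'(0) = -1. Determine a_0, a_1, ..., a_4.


Ansatz: y(x) = sum_{n>=0} a_n x^n, so y'(x) = sum_{n>=1} n a_n x^(n-1) and y''(x) = sum_{n>=2} n(n-1) a_n x^(n-2).
Substitute into P(x) y'' + Q(x) y' + R(x) y = 0 with P(x) = 1, Q(x) = -4x, R(x) = 7, and match powers of x.
Initial conditions: a_0 = 2, a_1 = -1.
Setting the coefficient of each power of x to zero and solving order by order (substituting the coefficients already found):
  x^0: 2 a_2 + 7 a_0 = 0  ->  2 a_2 = -7 a_0 = -14  ->  a_2 = -7
  x^1: 6 a_3 + 3 a_1 = 0  ->  6 a_3 = -3 a_1 = 3  ->  a_3 = 1/2
  x^2: 12 a_4 - a_2 = 0  ->  12 a_4 = a_2 = -7  ->  a_4 = -7/12
Truncated series: y(x) = 2 - x - 7 x^2 + (1/2) x^3 - (7/12) x^4 + O(x^5).

a_0 = 2; a_1 = -1; a_2 = -7; a_3 = 1/2; a_4 = -7/12


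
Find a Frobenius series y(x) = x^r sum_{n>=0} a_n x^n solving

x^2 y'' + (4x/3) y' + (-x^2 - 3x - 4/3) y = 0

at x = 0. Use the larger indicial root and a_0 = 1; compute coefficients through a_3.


Write in Frobenius form y'' + (p(x)/x) y' + (q(x)/x^2) y = 0:
  p(x) = 4/3,  q(x) = -x^2 - 3x - 4/3.
Indicial equation: r(r-1) + (4/3) r + (-4/3) = 0 -> roots r_1 = 1, r_2 = -4/3.
Take r = r_1 = 1. Let y(x) = x^r sum_{n>=0} a_n x^n with a_0 = 1.
Substitute y = x^r sum a_n x^n and match x^{r+n}. The recurrence is
  D(n) a_n - 3 a_{n-1} - 1 a_{n-2} = 0,  where D(n) = (r+n)(r+n-1) + (4/3)(r+n) + (-4/3).
  a_n = [3 a_{n-1} + 1 a_{n-2}] / D(n).
Since the indicial polynomial factors as (r - r_1)(r - r_2), D(n) = (r_1 + n - r_1)(r_1 + n - r_2) = n(n + 7/3).
Evaluating step by step (a_0 = 1):
  n = 1: D(1) = 1(1 + 7/3) = 10/3; numerator = 3(1) = 3; a_1 = (3)/(10/3) = 9/10
  n = 2: D(2) = 2(2 + 7/3) = 26/3; numerator = 3(9/10) + 1(1) = 37/10; a_2 = (37/10)/(26/3) = 111/260
  n = 3: D(3) = 3(3 + 7/3) = 16; numerator = 3(111/260) + 1(9/10) = 567/260; a_3 = (567/260)/(16) = 567/4160

r = 1; a_0 = 1; a_1 = 9/10; a_2 = 111/260; a_3 = 567/4160


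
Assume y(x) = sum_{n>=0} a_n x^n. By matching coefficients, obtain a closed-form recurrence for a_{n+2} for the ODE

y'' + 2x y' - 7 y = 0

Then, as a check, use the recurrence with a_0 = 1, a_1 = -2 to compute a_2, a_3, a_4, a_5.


Substitute y = sum_n a_n x^n.
y''(x) has coefficient (n+2)(n+1) a_{n+2} at x^n;
2 x y'(x) has coefficient 2 n a_n at x^n (shift);
-7 y(x) has coefficient -7 a_n at x^n.
Matching x^n: (n+2)(n+1) a_{n+2} + (2n - 7) a_n = 0.
Thus a_{n+2} = (-2n + 7) / ((n+1)(n+2)) * a_n.

Check with a_0 = 1, a_1 = -2 (apply the recurrence for n = 0, 1, 2, 3): a_0 = 1, a_1 = -2, a_2 = 7/2, a_3 = -5/3, a_4 = 7/8, a_5 = -1/12.

a_(n+2) = (-2n + 7) / ((n+1)(n+2)) * a_n; check: a_0 = 1, a_1 = -2, a_2 = 7/2, a_3 = -5/3, a_4 = 7/8, a_5 = -1/12


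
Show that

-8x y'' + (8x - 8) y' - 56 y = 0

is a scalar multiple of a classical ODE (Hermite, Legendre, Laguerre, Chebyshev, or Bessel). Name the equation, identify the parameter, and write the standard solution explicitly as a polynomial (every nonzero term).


All three coefficients share the factor -8; dividing through by -8 gives  x y'' + (1 - x) y' + 7 y = 0.
This matches the Laguerre equation x y'' + (1 - x) y' + n y = 0 with n = 7; the polynomial solution is L_7(x).
With y = sum_k a_k x^k, matching x^k gives (k+1)k a_{k+1} + (k+1) a_{k+1} - k a_k + n a_k = 0, i.e. (k+1)^2 a_{k+1} = (k - n) a_k = (k - 7) a_k. The right side vanishes at k = 7, so the series terminates at degree 7.
Standard normalization L_n(0) = 1 gives a_0 = 1. Work upward with a_{k+1} = (k - 7) a_k / (k+1)^2:
  a_1 = (0 - 7)(1) / 1^2 = -7/1 = -7
  a_2 = (1 - 7)(-7) / 2^2 = 42/4 = 21/2
  a_3 = (2 - 7)(21/2) / 3^2 = (-105/2)/9 = -35/6
  a_4 = (3 - 7)(-35/6) / 4^2 = (70/3)/16 = 35/24
  a_5 = (4 - 7)(35/24) / 5^2 = (-35/8)/25 = -7/40
  a_6 = (5 - 7)(-7/40) / 6^2 = (7/20)/36 = 7/720
  a_7 = (6 - 7)(7/720) / 7^2 = (-7/720)/49 = -1/5040
Hence L_7(x) = -x^7/5040 + 7 x^6/720 - 7 x^5/40 + 35 x^4/24 - 35 x^3/6 + 21 x^2/2 - 7 x + 1.

L_7(x); series = -x^7/5040 + 7 x^6/720 - 7 x^5/40 + 35 x^4/24 - 35 x^3/6 + 21 x^2/2 - 7 x + 1


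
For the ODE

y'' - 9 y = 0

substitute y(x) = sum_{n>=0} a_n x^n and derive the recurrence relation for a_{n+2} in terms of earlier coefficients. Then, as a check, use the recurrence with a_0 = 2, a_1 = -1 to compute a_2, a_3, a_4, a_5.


Substitute y = sum_n a_n x^n into y'' + (const) y = 0.
y''(x) = sum_{n>=0} (n+2)(n+1) a_{n+2} x^n.
The ODE becomes sum_n [(n+2)(n+1) a_{n+2} - 9 a_n] x^n = 0.
Setting each coefficient to zero gives the recurrence:
  (n+2)(n+1) a_{n+2} - 9 a_n = 0,
  a_{n+2} = 9 / ((n+1)(n+2)) a_n.

Check with a_0 = 2, a_1 = -1 (apply the recurrence for n = 0, 1, 2, 3): a_0 = 2, a_1 = -1, a_2 = 9, a_3 = -3/2, a_4 = 27/4, a_5 = -27/40.

a_{n+2} = 9/((n+1)(n+2)) * a_n; check: a_0 = 2, a_1 = -1, a_2 = 9, a_3 = -3/2, a_4 = 27/4, a_5 = -27/40


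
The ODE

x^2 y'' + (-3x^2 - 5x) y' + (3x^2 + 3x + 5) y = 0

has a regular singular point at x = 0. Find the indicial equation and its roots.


Divide by x^2 to reach normal form y'' + P_1(x) y' + P_2(x) y = 0 with P_1(x) = -3 - 5/x and P_2(x) = 3 + 3/x + 5/x^2.
x = 0 is a singular point because the y'-coefficient -3 - 5/x has a pole at x = 0 and the y-coefficient 3 + 3/x + 5/x^2 has a pole at x = 0.
It is a regular singular point because x P_1(x) = p(x) = -3x - 5 and x^2 P_2(x) = q(x) = 3x^2 + 3x + 5 are polynomials, hence analytic at x = 0.
p(0) = -5,  q(0) = 5.
Indicial equation: r(r-1) + p(0) r + q(0) = 0, i.e. r^2 + (p(0) - 1) r + q(0) = 0, i.e. r^2 - 6 r + 5 = 0.
Discriminant: (-6)^2 - 4(5) = 16, so r = (6 ± 4)/2.
Solving: r_1 = 5, r_2 = 1.

indicial: r^2 - 6 r + 5 = 0; roots r_1 = 5, r_2 = 1


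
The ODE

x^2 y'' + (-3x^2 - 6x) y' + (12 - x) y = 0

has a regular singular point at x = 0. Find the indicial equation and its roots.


Divide by x^2 to reach normal form y'' + P_1(x) y' + P_2(x) y = 0 with P_1(x) = -3 - 6/x and P_2(x) = -1/x + 12/x^2.
x = 0 is a singular point because the y'-coefficient -3 - 6/x has a pole at x = 0 and the y-coefficient -1/x + 12/x^2 has a pole at x = 0.
It is a regular singular point because x P_1(x) = p(x) = -3x - 6 and x^2 P_2(x) = q(x) = 12 - x are polynomials, hence analytic at x = 0.
p(0) = -6,  q(0) = 12.
Indicial equation: r(r-1) + p(0) r + q(0) = 0, i.e. r^2 + (p(0) - 1) r + q(0) = 0, i.e. r^2 - 7 r + 12 = 0.
Discriminant: (-7)^2 - 4(12) = 1, so r = (7 ± 1)/2.
Solving: r_1 = 4, r_2 = 3.

indicial: r^2 - 7 r + 12 = 0; roots r_1 = 4, r_2 = 3


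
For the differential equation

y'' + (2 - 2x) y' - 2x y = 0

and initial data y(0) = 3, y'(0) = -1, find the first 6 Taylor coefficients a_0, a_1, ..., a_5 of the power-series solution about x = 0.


Ansatz: y(x) = sum_{n>=0} a_n x^n, so y'(x) = sum_{n>=1} n a_n x^(n-1) and y''(x) = sum_{n>=2} n(n-1) a_n x^(n-2).
Substitute into P(x) y'' + Q(x) y' + R(x) y = 0 with P(x) = 1, Q(x) = 2 - 2x, R(x) = -2x, and match powers of x.
Initial conditions: a_0 = 3, a_1 = -1.
Setting the coefficient of each power of x to zero and solving order by order (substituting the coefficients already found):
  x^0: 2 a_2 + 2 a_1 = 0  ->  2 a_2 = -2 a_1 = 2  ->  a_2 = 1
  x^1: 6 a_3 + 4 a_2 - 2 a_1 - 2 a_0 = 0  ->  6 a_3 = -4 a_2 + 2 a_1 + 2 a_0 = 0  ->  a_3 = 0
  x^2: 12 a_4 + 6 a_3 - 4 a_2 - 2 a_1 = 0  ->  12 a_4 = -6 a_3 + 4 a_2 + 2 a_1 = 2  ->  a_4 = 1/6
  x^3: 20 a_5 + 8 a_4 - 6 a_3 - 2 a_2 = 0  ->  20 a_5 = -8 a_4 + 6 a_3 + 2 a_2 = 2/3  ->  a_5 = 1/30
Truncated series: y(x) = 3 - x + x^2 + (1/6) x^4 + (1/30) x^5 + O(x^6).

a_0 = 3; a_1 = -1; a_2 = 1; a_3 = 0; a_4 = 1/6; a_5 = 1/30


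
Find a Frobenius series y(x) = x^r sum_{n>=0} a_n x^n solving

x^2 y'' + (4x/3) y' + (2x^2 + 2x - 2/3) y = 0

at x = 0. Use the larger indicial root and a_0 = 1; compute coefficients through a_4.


Write in Frobenius form y'' + (p(x)/x) y' + (q(x)/x^2) y = 0:
  p(x) = 4/3,  q(x) = 2x^2 + 2x - 2/3.
Indicial equation: r(r-1) + (4/3) r + (-2/3) = 0 -> roots r_1 = 2/3, r_2 = -1.
Take r = r_1 = 2/3. Let y(x) = x^r sum_{n>=0} a_n x^n with a_0 = 1.
Substitute y = x^r sum a_n x^n and match x^{r+n}. The recurrence is
  D(n) a_n + 2 a_{n-1} + 2 a_{n-2} = 0,  where D(n) = (r+n)(r+n-1) + (4/3)(r+n) + (-2/3).
  a_n = [-2 a_{n-1} - 2 a_{n-2}] / D(n).
Since the indicial polynomial factors as (r - r_1)(r - r_2), D(n) = (r_1 + n - r_1)(r_1 + n - r_2) = n(n + 5/3).
Evaluating step by step (a_0 = 1):
  n = 1: D(1) = 1(1 + 5/3) = 8/3; numerator = -2(1) = -2; a_1 = (-2)/(8/3) = -3/4
  n = 2: D(2) = 2(2 + 5/3) = 22/3; numerator = -2(-3/4) - 2(1) = -1/2; a_2 = (-1/2)/(22/3) = -3/44
  n = 3: D(3) = 3(3 + 5/3) = 14; numerator = -2(-3/44) - 2(-3/4) = 18/11; a_3 = (18/11)/(14) = 9/77
  n = 4: D(4) = 4(4 + 5/3) = 68/3; numerator = -2(9/77) - 2(-3/44) = -15/154; a_4 = (-15/154)/(68/3) = -45/10472

r = 2/3; a_0 = 1; a_1 = -3/4; a_2 = -3/44; a_3 = 9/77; a_4 = -45/10472


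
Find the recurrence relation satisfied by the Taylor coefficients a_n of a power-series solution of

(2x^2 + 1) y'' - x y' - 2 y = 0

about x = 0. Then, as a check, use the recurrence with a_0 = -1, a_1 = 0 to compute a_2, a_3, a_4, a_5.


Substitute y = sum_n a_n x^n.
(1 + 2 x^2) y'' contributes (n+2)(n+1) a_{n+2} + 2 n(n-1) a_n at x^n.
-x y'(x) contributes -n a_n at x^n.
-2 y(x) contributes -2 a_n at x^n.
Matching x^n: (n+2)(n+1) a_{n+2} + (2 n(n-1) - n - 2) a_n = 0.
Thus a_{n+2} = (-2 n(n-1) + n + 2) / ((n+1)(n+2)) * a_n.

Check with a_0 = -1, a_1 = 0 (apply the recurrence for n = 0, 1, 2, 3): a_0 = -1, a_1 = 0, a_2 = -1, a_3 = 0, a_4 = 0, a_5 = 0.

a_(n+2) = (-2 n(n-1) + n + 2) / ((n+1)(n+2)) * a_n; check: a_0 = -1, a_1 = 0, a_2 = -1, a_3 = 0, a_4 = 0, a_5 = 0
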